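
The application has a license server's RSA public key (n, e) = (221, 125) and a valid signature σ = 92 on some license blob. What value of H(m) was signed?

40

σ^125 mod 221 = 40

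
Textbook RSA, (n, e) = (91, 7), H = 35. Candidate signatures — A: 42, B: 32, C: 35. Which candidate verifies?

Candidate A: Squares mod 91: 42^1≡42, 42^2≡35, 42^4≡42; 7 = 4 + 2 + 1, so 42^7 ≡ 42·35·42 ≡ 42 (mod 91)
Candidate B: Squares mod 91: 32^1≡32, 32^2≡23, 32^4≡74; 7 = 4 + 2 + 1, so 32^7 ≡ 74·23·32 ≡ 46 (mod 91)
Candidate C: Squares mod 91: 35^1≡35, 35^2≡42, 35^4≡35; 7 = 4 + 2 + 1, so 35^7 ≡ 35·42·35 ≡ 35 (mod 91)
  → matches H = 35

C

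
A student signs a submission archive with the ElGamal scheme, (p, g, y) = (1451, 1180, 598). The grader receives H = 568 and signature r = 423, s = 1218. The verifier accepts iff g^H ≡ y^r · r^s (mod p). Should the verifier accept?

Left side g^H mod p:
1180^2 = 1392400 ≡ 891
1180^4 ≡ 891^2 = 793881 ≡ 184
1180^8 ≡ 184^2 = 33856 ≡ 483
1180^16 ≡ 483^2 = 233289 ≡ 1129
1180^32 ≡ 1129^2 = 1274641 ≡ 663
1180^64 ≡ 663^2 = 439569 ≡ 1367
1180^128 ≡ 1367^2 = 1868689 ≡ 1252
1180^256 ≡ 1252^2 = 1567504 ≡ 424
1180^512 ≡ 424^2 = 179776 ≡ 1303
568 = 512 + 32 + 16 + 8, so 1180^568 ≡ 1303·663·1129·483 ≡ 215 (mod 1451)
Right side y^r · r^s mod p:
598^2 = 357604 ≡ 658
598^4 ≡ 658^2 = 432964 ≡ 566
598^8 ≡ 566^2 = 320356 ≡ 1136
598^16 ≡ 1136^2 = 1290496 ≡ 557
598^32 ≡ 557^2 = 310249 ≡ 1186
598^64 ≡ 1186^2 = 1406596 ≡ 577
598^128 ≡ 577^2 = 332929 ≡ 650
598^256 ≡ 650^2 = 422500 ≡ 259
423 = 256 + 128 + 32 + 4 + 2 + 1, so 598^423 ≡ 259·650·1186·566·658·598 ≡ 956 (mod 1451)
423^2 = 178929 ≡ 456
423^4 ≡ 456^2 = 207936 ≡ 443
423^8 ≡ 443^2 = 196249 ≡ 364
423^16 ≡ 364^2 = 132496 ≡ 455
423^32 ≡ 455^2 = 207025 ≡ 983
423^64 ≡ 983^2 = 966289 ≡ 1374
423^128 ≡ 1374^2 = 1887876 ≡ 125
423^256 ≡ 125^2 = 15625 ≡ 1115
423^512 ≡ 1115^2 = 1243225 ≡ 1169
423^1024 ≡ 1169^2 = 1366561 ≡ 1170
1218 = 1024 + 128 + 64 + 2, so 423^1218 ≡ 1170·125·1374·456 ≡ 1079 (mod 1451)
956·1079 = 1031524 ≡ 1314 (mod 1451)
215 ≠ 1314, so verification fails.

reject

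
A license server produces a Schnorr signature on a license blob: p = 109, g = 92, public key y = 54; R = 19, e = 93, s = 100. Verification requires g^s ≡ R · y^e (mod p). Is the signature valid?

valid

g^s mod p:
92^2 = 8464 ≡ 71
92^4 ≡ 71^2 = 5041 ≡ 27
92^8 ≡ 27^2 = 729 ≡ 75
92^16 ≡ 75^2 = 5625 ≡ 66
92^32 ≡ 66^2 = 4356 ≡ 105
92^64 ≡ 105^2 = 11025 ≡ 16
100 = 64 + 32 + 4, so 92^100 ≡ 16·105·27 ≡ 16 (mod 109)
R · y^e mod p:
54^2 = 2916 ≡ 82
54^4 ≡ 82^2 = 6724 ≡ 75
54^8 ≡ 75^2 = 5625 ≡ 66
54^16 ≡ 66^2 = 4356 ≡ 105
54^32 ≡ 105^2 = 11025 ≡ 16
54^64 ≡ 16^2 = 256 ≡ 38
93 = 64 + 16 + 8 + 4 + 1, so 54^93 ≡ 38·105·66·75·54 ≡ 41 (mod 109)
19·41 = 779 ≡ 16 (mod 109)
16 ≡ 16 (mod 109); signature holds.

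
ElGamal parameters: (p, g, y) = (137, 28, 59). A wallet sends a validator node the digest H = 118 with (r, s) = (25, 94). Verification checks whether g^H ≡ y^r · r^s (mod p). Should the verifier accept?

Left side g^H mod p:
Squares mod 137: 28^1≡28, 28^2≡99, 28^4≡74, 28^8≡133, 28^16≡16, 28^32≡119, 28^64≡50
118 = 64 + 32 + 16 + 4 + 2, so 28^118 ≡ 50·119·16·74·99 ≡ 121 (mod 137)
Right side y^r · r^s mod p:
Squares mod 137: 59^1≡59, 59^2≡56, 59^4≡122, 59^8≡88, 59^16≡72
25 = 16 + 8 + 1, so 59^25 ≡ 72·88·59 ≡ 88 (mod 137)
Squares mod 137: 25^1≡25, 25^2≡77, 25^4≡38, 25^8≡74, 25^16≡133, 25^32≡16, 25^64≡119
94 = 64 + 16 + 8 + 4 + 2, so 25^94 ≡ 119·133·74·38·77 ≡ 87 (mod 137)
88·87 = 7656 ≡ 121 (mod 137)
121 ≡ 121 (mod 137), so the signature is genuine.

accept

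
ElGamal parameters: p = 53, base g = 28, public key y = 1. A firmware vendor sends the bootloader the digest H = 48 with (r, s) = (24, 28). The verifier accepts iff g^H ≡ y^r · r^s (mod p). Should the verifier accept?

accept

Left side g^H mod p:
28^2 = 784 ≡ 42
28^4 ≡ 42^2 = 1764 ≡ 15
28^8 ≡ 15^2 = 225 ≡ 13
28^16 ≡ 13^2 = 169 ≡ 10
28^32 ≡ 10^2 = 100 ≡ 47
48 = 32 + 16, so 28^48 ≡ 47·10 ≡ 46 (mod 53)
Right side y^r · r^s mod p:
1^2 = 1
1^4 ≡ 1^2 = 1
1^8 ≡ 1^2 = 1
1^16 ≡ 1^2 = 1
24 = 16 + 8, so 1^24 ≡ 1·1 ≡ 1 (mod 53)
24^2 = 576 ≡ 46
24^4 ≡ 46^2 = 2116 ≡ 49
24^8 ≡ 49^2 = 2401 ≡ 16
24^16 ≡ 16^2 = 256 ≡ 44
28 = 16 + 8 + 4, so 24^28 ≡ 44·16·49 ≡ 46 (mod 53)
1·46 = 46 ≡ 46 (mod 53)
46 ≡ 46 (mod 53), so the signature is genuine.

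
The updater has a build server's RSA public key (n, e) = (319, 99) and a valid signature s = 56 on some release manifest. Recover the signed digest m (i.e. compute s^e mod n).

89

s^2 ≡ 56^2 = 3136 ≡ 265
s^4 ≡ 265^2 = 70225 ≡ 45
s^8 ≡ 45^2 = 2025 ≡ 111
s^16 ≡ 111^2 = 12321 ≡ 199
s^32 ≡ 199^2 = 39601 ≡ 45
s^64 ≡ 45^2 = 2025 ≡ 111
99 = 64 + 32 + 2 + 1, so s^99 ≡ 111·45·265·56 ≡ 89 (mod 319)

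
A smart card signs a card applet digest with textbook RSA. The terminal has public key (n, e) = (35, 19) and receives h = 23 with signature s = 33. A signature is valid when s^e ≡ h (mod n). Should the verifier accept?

reject

Squares mod 35: s^1≡33, s^2≡4, s^4≡16, s^8≡11, s^16≡16
19 = 16 + 2 + 1, so s^19 ≡ 16·4·33 ≡ 12 (mod 35)
s^19 mod 35 = 12, but h = 23.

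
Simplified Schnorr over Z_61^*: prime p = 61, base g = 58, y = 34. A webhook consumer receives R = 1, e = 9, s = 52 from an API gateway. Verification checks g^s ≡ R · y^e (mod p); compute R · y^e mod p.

34^9 mod 61 = 9
R · y^e ≡ 1·9 = 9 ≡ 9 (mod 61)

9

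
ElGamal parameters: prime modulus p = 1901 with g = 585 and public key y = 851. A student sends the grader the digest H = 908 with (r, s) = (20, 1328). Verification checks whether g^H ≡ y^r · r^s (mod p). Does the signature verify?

verifies

Left side g^H mod p:
585^2 = 342225 ≡ 45
585^4 ≡ 45^2 = 2025 ≡ 124
585^8 ≡ 124^2 = 15376 ≡ 168
585^16 ≡ 168^2 = 28224 ≡ 1610
585^32 ≡ 1610^2 = 2592100 ≡ 1037
585^64 ≡ 1037^2 = 1075369 ≡ 1304
585^128 ≡ 1304^2 = 1700416 ≡ 922
585^256 ≡ 922^2 = 850084 ≡ 337
585^512 ≡ 337^2 = 113569 ≡ 1410
908 = 512 + 256 + 128 + 8 + 4, so 585^908 ≡ 1410·337·922·168·124 ≡ 475 (mod 1901)
Right side y^r · r^s mod p:
851^2 = 724201 ≡ 1821
851^4 ≡ 1821^2 = 3316041 ≡ 697
851^8 ≡ 697^2 = 485809 ≡ 1054
851^16 ≡ 1054^2 = 1110916 ≡ 732
20 = 16 + 4, so 851^20 ≡ 732·697 ≡ 736 (mod 1901)
20^2 = 400
20^4 ≡ 400^2 = 160000 ≡ 316
20^8 ≡ 316^2 = 99856 ≡ 1004
20^16 ≡ 1004^2 = 1008016 ≡ 486
20^32 ≡ 486^2 = 236196 ≡ 472
20^64 ≡ 472^2 = 222784 ≡ 367
20^128 ≡ 367^2 = 134689 ≡ 1619
20^256 ≡ 1619^2 = 2621161 ≡ 1583
20^512 ≡ 1583^2 = 2505889 ≡ 371
20^1024 ≡ 371^2 = 137641 ≡ 769
1328 = 1024 + 256 + 32 + 16, so 20^1328 ≡ 769·1583·472·486 ≡ 1305 (mod 1901)
736·1305 = 960480 ≡ 475 (mod 1901)
475 ≡ 475 (mod 1901), so the signature is genuine.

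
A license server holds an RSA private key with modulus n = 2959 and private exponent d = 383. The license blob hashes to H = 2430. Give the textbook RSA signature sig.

208

Squares mod 2959: H^1≡2430, H^2≡1695, H^4≡2795, H^8≡265, H^16≡2168, H^32≡1332, H^64≡1783, H^128≡1123, H^256≡595
383 = 256 + 64 + 32 + 16 + 8 + 4 + 2 + 1, so H^383 ≡ 595·1783·1332·2168·265·2795·1695·2430 ≡ 208 (mod 2959)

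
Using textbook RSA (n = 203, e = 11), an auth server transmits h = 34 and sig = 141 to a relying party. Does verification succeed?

fails

sig^2 ≡ 141^2 = 19881 ≡ 190
sig^4 ≡ 190^2 = 36100 ≡ 169
sig^8 ≡ 169^2 = 28561 ≡ 141
11 = 8 + 2 + 1, so sig^11 ≡ 141·190·141 ≡ 169 (mod 203)
sig^11 mod 203 = 169, but h = 34.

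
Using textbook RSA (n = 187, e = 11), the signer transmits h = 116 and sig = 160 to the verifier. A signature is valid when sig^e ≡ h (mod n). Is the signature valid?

sig^2 ≡ 160^2 = 25600 ≡ 168
sig^4 ≡ 168^2 = 28224 ≡ 174
sig^8 ≡ 174^2 = 30276 ≡ 169
11 = 8 + 2 + 1, so sig^11 ≡ 169·168·160 ≡ 116 (mod 187)
Since 116 equals the digest 116, verification succeeds.

valid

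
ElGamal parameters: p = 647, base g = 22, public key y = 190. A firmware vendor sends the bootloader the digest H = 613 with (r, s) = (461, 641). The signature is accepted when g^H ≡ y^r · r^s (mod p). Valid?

yes

Left side g^H mod p:
22^2 = 484
22^4 ≡ 484^2 = 234256 ≡ 42
22^8 ≡ 42^2 = 1764 ≡ 470
22^16 ≡ 470^2 = 220900 ≡ 273
22^32 ≡ 273^2 = 74529 ≡ 124
22^64 ≡ 124^2 = 15376 ≡ 495
22^128 ≡ 495^2 = 245025 ≡ 459
22^256 ≡ 459^2 = 210681 ≡ 406
22^512 ≡ 406^2 = 164836 ≡ 498
613 = 512 + 64 + 32 + 4 + 1, so 22^613 ≡ 498·495·124·42·22 ≡ 171 (mod 647)
Right side y^r · r^s mod p:
190^2 = 36100 ≡ 515
190^4 ≡ 515^2 = 265225 ≡ 602
190^8 ≡ 602^2 = 362404 ≡ 84
190^16 ≡ 84^2 = 7056 ≡ 586
190^32 ≡ 586^2 = 343396 ≡ 486
190^64 ≡ 486^2 = 236196 ≡ 41
190^128 ≡ 41^2 = 1681 ≡ 387
190^256 ≡ 387^2 = 149769 ≡ 312
461 = 256 + 128 + 64 + 8 + 4 + 1, so 190^461 ≡ 312·387·41·84·602·190 ≡ 495 (mod 647)
461^2 = 212521 ≡ 305
461^4 ≡ 305^2 = 93025 ≡ 504
461^8 ≡ 504^2 = 254016 ≡ 392
461^16 ≡ 392^2 = 153664 ≡ 325
461^32 ≡ 325^2 = 105625 ≡ 164
461^64 ≡ 164^2 = 26896 ≡ 369
461^128 ≡ 369^2 = 136161 ≡ 291
461^256 ≡ 291^2 = 84681 ≡ 571
461^512 ≡ 571^2 = 326041 ≡ 600
641 = 512 + 128 + 1, so 461^641 ≡ 600·291·461 ≡ 565 (mod 647)
495·565 = 279675 ≡ 171 (mod 647)
171 ≡ 171 (mod 647), so the signature is genuine.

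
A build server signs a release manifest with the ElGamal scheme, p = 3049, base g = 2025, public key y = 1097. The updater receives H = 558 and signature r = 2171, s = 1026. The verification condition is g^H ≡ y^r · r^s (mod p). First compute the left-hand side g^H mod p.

915

2025^2 = 4100625 ≡ 2769
2025^4 ≡ 2769^2 = 7667361 ≡ 2175
2025^8 ≡ 2175^2 = 4730625 ≡ 1626
2025^16 ≡ 1626^2 = 2643876 ≡ 393
2025^32 ≡ 393^2 = 154449 ≡ 1999
2025^64 ≡ 1999^2 = 3996001 ≡ 1811
2025^128 ≡ 1811^2 = 3279721 ≡ 2046
2025^256 ≡ 2046^2 = 4186116 ≡ 2888
2025^512 ≡ 2888^2 = 8340544 ≡ 1529
558 = 512 + 32 + 8 + 4 + 2, so 2025^558 ≡ 1529·1999·1626·2175·2769 ≡ 915 (mod 3049)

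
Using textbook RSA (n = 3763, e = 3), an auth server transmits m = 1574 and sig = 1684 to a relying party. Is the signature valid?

invalid

sig^2 ≡ 1684^2 = 2835856 ≡ 2317
3 = 2 + 1, so sig^3 ≡ 2317·1684 ≡ 3360 (mod 3763)
sig^3 mod 3763 = 3360, but m = 1574.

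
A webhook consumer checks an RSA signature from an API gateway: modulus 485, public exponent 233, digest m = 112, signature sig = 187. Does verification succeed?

sig^2 ≡ 187^2 = 34969 ≡ 49
sig^4 ≡ 49^2 = 2401 ≡ 461
sig^8 ≡ 461^2 = 212521 ≡ 91
sig^16 ≡ 91^2 = 8281 ≡ 36
sig^32 ≡ 36^2 = 1296 ≡ 326
sig^64 ≡ 326^2 = 106276 ≡ 61
sig^128 ≡ 61^2 = 3721 ≡ 326
233 = 128 + 64 + 32 + 8 + 1, so sig^233 ≡ 326·61·326·91·187 ≡ 112 (mod 485)
sig^233 mod 485 = 112 matches m.

passes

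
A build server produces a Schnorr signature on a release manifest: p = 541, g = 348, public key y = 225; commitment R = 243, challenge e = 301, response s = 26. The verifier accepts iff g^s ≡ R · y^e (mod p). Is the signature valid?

invalid

g^s mod p:
348^2 = 121104 ≡ 461
348^4 ≡ 461^2 = 212521 ≡ 449
348^8 ≡ 449^2 = 201601 ≡ 349
348^16 ≡ 349^2 = 121801 ≡ 76
26 = 16 + 8 + 2, so 348^26 ≡ 76·349·461 ≡ 423 (mod 541)
R · y^e mod p:
225^2 = 50625 ≡ 312
225^4 ≡ 312^2 = 97344 ≡ 505
225^8 ≡ 505^2 = 255025 ≡ 214
225^16 ≡ 214^2 = 45796 ≡ 352
225^32 ≡ 352^2 = 123904 ≡ 15
225^64 ≡ 15^2 = 225
225^128 ≡ 225^2 = 50625 ≡ 312
225^256 ≡ 312^2 = 97344 ≡ 505
301 = 256 + 32 + 8 + 4 + 1, so 225^301 ≡ 505·15·214·505·225 ≡ 505 (mod 541)
243·505 = 122715 ≡ 449 (mod 541)
423 ≠ 449; the check fails.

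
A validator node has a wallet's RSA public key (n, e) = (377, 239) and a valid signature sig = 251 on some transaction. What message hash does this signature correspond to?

10

sig^2 ≡ 251^2 = 63001 ≡ 42
sig^4 ≡ 42^2 = 1764 ≡ 256
sig^8 ≡ 256^2 = 65536 ≡ 315
sig^16 ≡ 315^2 = 99225 ≡ 74
sig^32 ≡ 74^2 = 5476 ≡ 198
sig^64 ≡ 198^2 = 39204 ≡ 373
sig^128 ≡ 373^2 = 139129 ≡ 16
239 = 128 + 64 + 32 + 8 + 4 + 2 + 1, so sig^239 ≡ 16·373·198·315·256·42·251 ≡ 10 (mod 377)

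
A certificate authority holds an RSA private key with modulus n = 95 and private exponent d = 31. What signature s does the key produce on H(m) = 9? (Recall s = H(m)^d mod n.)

44

Squares mod 95: (H(m))^1≡9, (H(m))^2≡81, (H(m))^4≡6, (H(m))^8≡36, (H(m))^16≡61
31 = 16 + 8 + 4 + 2 + 1, so (H(m))^31 ≡ 61·36·6·81·9 ≡ 44 (mod 95)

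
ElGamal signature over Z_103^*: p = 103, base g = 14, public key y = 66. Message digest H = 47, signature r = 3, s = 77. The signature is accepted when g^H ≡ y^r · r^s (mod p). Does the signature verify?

does not verify

Left side g^H mod p:
14^2 = 196 ≡ 93
14^4 ≡ 93^2 = 8649 ≡ 100
14^8 ≡ 100^2 = 10000 ≡ 9
14^16 ≡ 9^2 = 81
14^32 ≡ 81^2 = 6561 ≡ 72
47 = 32 + 8 + 4 + 2 + 1, so 14^47 ≡ 72·9·100·93·14 ≡ 34 (mod 103)
Right side y^r · r^s mod p:
66^2 = 4356 ≡ 30
3 = 2 + 1, so 66^3 ≡ 30·66 ≡ 23 (mod 103)
3^2 = 9
3^4 ≡ 9^2 = 81
3^8 ≡ 81^2 = 6561 ≡ 72
3^16 ≡ 72^2 = 5184 ≡ 34
3^32 ≡ 34^2 = 1156 ≡ 23
3^64 ≡ 23^2 = 529 ≡ 14
77 = 64 + 8 + 4 + 1, so 3^77 ≡ 14·72·81·3 ≡ 10 (mod 103)
23·10 = 230 ≡ 24 (mod 103)
34 ≠ 24, so verification fails.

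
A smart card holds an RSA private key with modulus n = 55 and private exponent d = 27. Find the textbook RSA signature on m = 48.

27

m^2 ≡ 48^2 = 2304 ≡ 49
m^4 ≡ 49^2 = 2401 ≡ 36
m^8 ≡ 36^2 = 1296 ≡ 31
m^16 ≡ 31^2 = 961 ≡ 26
27 = 16 + 8 + 2 + 1, so m^27 ≡ 26·31·49·48 ≡ 27 (mod 55)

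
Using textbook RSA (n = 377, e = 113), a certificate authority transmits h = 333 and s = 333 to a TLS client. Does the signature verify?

verifies

s^2 ≡ 333^2 = 110889 ≡ 51
s^4 ≡ 51^2 = 2601 ≡ 339
s^8 ≡ 339^2 = 114921 ≡ 313
s^16 ≡ 313^2 = 97969 ≡ 326
s^32 ≡ 326^2 = 106276 ≡ 339
s^64 ≡ 339^2 = 114921 ≡ 313
113 = 64 + 32 + 16 + 1, so s^113 ≡ 313·339·326·333 ≡ 333 (mod 377)
s^113 mod 377 = 333 matches h.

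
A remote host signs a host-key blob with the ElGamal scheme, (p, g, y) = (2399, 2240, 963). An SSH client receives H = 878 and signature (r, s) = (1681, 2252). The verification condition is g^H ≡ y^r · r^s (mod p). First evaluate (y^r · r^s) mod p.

1651

Squares mod 2399: 963^1≡963, 963^2≡1355, 963^4≡790, 963^8≡360, 963^16≡54, 963^32≡517, 963^64≡1000, 963^128≡2016, 963^256≡350, 963^512≡151, 963^1024≡1210
1681 = 1024 + 512 + 128 + 16 + 1, so 963^1681 ≡ 1210·151·2016·54·963 ≡ 2108 (mod 2399)
Squares mod 2399: 1681^1≡1681, 1681^2≡2138, 1681^4≡949, 1681^8≡976, 1681^16≡173, 1681^32≡1141, 1681^64≡1623, 1681^128≡27, 1681^256≡729, 1681^512≡1262, 1681^1024≡2107, 1681^2048≡1299
2252 = 2048 + 128 + 64 + 8 + 4, so 1681^2252 ≡ 1299·27·1623·976·949 ≡ 1470 (mod 2399)
y^r · r^s ≡ 2108·1470 = 3098760 ≡ 1651 (mod 2399)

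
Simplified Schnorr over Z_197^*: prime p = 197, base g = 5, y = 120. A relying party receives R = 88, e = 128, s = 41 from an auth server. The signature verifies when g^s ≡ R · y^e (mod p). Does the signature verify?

does not verify

g^s mod p:
5^41 mod 197 = 46
R · y^e mod p:
120^128 mod 197 = 178
88·178 = 15664 ≡ 101 (mod 197)
46 ≠ 101; the check fails.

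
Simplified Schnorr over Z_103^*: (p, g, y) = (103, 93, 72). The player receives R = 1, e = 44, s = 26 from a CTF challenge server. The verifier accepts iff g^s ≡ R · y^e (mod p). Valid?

no

g^s mod p:
93^2 = 8649 ≡ 100
93^4 ≡ 100^2 = 10000 ≡ 9
93^8 ≡ 9^2 = 81
93^16 ≡ 81^2 = 6561 ≡ 72
26 = 16 + 8 + 2, so 93^26 ≡ 72·81·100 ≡ 14 (mod 103)
R · y^e mod p:
72^2 = 5184 ≡ 34
72^4 ≡ 34^2 = 1156 ≡ 23
72^8 ≡ 23^2 = 529 ≡ 14
72^16 ≡ 14^2 = 196 ≡ 93
72^32 ≡ 93^2 = 8649 ≡ 100
44 = 32 + 8 + 4, so 72^44 ≡ 100·14·23 ≡ 64 (mod 103)
1·64 = 64 ≡ 64 (mod 103)
14 ≠ 64; the check fails.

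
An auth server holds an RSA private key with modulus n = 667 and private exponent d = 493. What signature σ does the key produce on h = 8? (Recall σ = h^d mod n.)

h^2 ≡ 8^2 = 64
h^4 ≡ 64^2 = 4096 ≡ 94
h^8 ≡ 94^2 = 8836 ≡ 165
h^16 ≡ 165^2 = 27225 ≡ 545
h^32 ≡ 545^2 = 297025 ≡ 210
h^64 ≡ 210^2 = 44100 ≡ 78
h^128 ≡ 78^2 = 6084 ≡ 81
h^256 ≡ 81^2 = 6561 ≡ 558
493 = 256 + 128 + 64 + 32 + 8 + 4 + 1, so h^493 ≡ 558·81·78·210·165·94·8 ≡ 561 (mod 667)

561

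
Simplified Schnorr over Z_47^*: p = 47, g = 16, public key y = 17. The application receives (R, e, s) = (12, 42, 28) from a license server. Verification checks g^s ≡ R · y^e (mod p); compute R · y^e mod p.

6

17^2 = 289 ≡ 7
17^4 ≡ 7^2 = 49 ≡ 2
17^8 ≡ 2^2 = 4
17^16 ≡ 4^2 = 16
17^32 ≡ 16^2 = 256 ≡ 21
42 = 32 + 8 + 2, so 17^42 ≡ 21·4·7 ≡ 24 (mod 47)
R · y^e ≡ 12·24 = 288 ≡ 6 (mod 47)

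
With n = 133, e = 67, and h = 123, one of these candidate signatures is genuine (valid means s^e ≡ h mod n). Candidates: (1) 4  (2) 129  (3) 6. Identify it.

Candidate 1: Squares mod 133: 4^1≡4, 4^2≡16, 4^4≡123, 4^8≡100, 4^16≡25, 4^32≡93, 4^64≡4; 67 = 64 + 2 + 1, so 4^67 ≡ 4·16·4 ≡ 123 (mod 133)
  → matches h = 123
Candidate 2: Squares mod 133: 129^1≡129, 129^2≡16, 129^4≡123, 129^8≡100, 129^16≡25, 129^32≡93, 129^64≡4; 67 = 64 + 2 + 1, so 129^67 ≡ 4·16·129 ≡ 10 (mod 133)
Candidate 3: Squares mod 133: 6^1≡6, 6^2≡36, 6^4≡99, 6^8≡92, 6^16≡85, 6^32≡43, 6^64≡120; 67 = 64 + 2 + 1, so 6^67 ≡ 120·36·6 ≡ 118 (mod 133)

1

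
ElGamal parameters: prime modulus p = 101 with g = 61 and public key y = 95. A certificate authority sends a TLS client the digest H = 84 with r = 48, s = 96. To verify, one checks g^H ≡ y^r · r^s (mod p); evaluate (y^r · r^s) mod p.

52

95^2 = 9025 ≡ 36
95^4 ≡ 36^2 = 1296 ≡ 84
95^8 ≡ 84^2 = 7056 ≡ 87
95^16 ≡ 87^2 = 7569 ≡ 95
95^32 ≡ 95^2 = 9025 ≡ 36
48 = 32 + 16, so 95^48 ≡ 36·95 ≡ 87 (mod 101)
48^2 = 2304 ≡ 82
48^4 ≡ 82^2 = 6724 ≡ 58
48^8 ≡ 58^2 = 3364 ≡ 31
48^16 ≡ 31^2 = 961 ≡ 52
48^32 ≡ 52^2 = 2704 ≡ 78
48^64 ≡ 78^2 = 6084 ≡ 24
96 = 64 + 32, so 48^96 ≡ 24·78 ≡ 54 (mod 101)
y^r · r^s ≡ 87·54 = 4698 ≡ 52 (mod 101)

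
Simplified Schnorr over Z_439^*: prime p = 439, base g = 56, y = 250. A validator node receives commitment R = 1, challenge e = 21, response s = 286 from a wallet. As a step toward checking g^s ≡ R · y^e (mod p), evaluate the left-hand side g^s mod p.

427

56^2 = 3136 ≡ 63
56^4 ≡ 63^2 = 3969 ≡ 18
56^8 ≡ 18^2 = 324
56^16 ≡ 324^2 = 104976 ≡ 55
56^32 ≡ 55^2 = 3025 ≡ 391
56^64 ≡ 391^2 = 152881 ≡ 109
56^128 ≡ 109^2 = 11881 ≡ 28
56^256 ≡ 28^2 = 784 ≡ 345
286 = 256 + 16 + 8 + 4 + 2, so 56^286 ≡ 345·55·324·18·63 ≡ 427 (mod 439)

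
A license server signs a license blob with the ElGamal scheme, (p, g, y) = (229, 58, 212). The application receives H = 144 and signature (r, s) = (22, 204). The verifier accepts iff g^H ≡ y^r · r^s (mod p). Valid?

no

Left side g^H mod p:
58^2 = 3364 ≡ 158
58^4 ≡ 158^2 = 24964 ≡ 3
58^8 ≡ 3^2 = 9
58^16 ≡ 9^2 = 81
58^32 ≡ 81^2 = 6561 ≡ 149
58^64 ≡ 149^2 = 22201 ≡ 217
58^128 ≡ 217^2 = 47089 ≡ 144
144 = 128 + 16, so 58^144 ≡ 144·81 ≡ 214 (mod 229)
Right side y^r · r^s mod p:
212^2 = 44944 ≡ 60
212^4 ≡ 60^2 = 3600 ≡ 165
212^8 ≡ 165^2 = 27225 ≡ 203
212^16 ≡ 203^2 = 41209 ≡ 218
22 = 16 + 4 + 2, so 212^22 ≡ 218·165·60 ≡ 104 (mod 229)
22^2 = 484 ≡ 26
22^4 ≡ 26^2 = 676 ≡ 218
22^8 ≡ 218^2 = 47524 ≡ 121
22^16 ≡ 121^2 = 14641 ≡ 214
22^32 ≡ 214^2 = 45796 ≡ 225
22^64 ≡ 225^2 = 50625 ≡ 16
22^128 ≡ 16^2 = 256 ≡ 27
204 = 128 + 64 + 8 + 4, so 22^204 ≡ 27·16·121·218 ≡ 27 (mod 229)
104·27 = 2808 ≡ 60 (mod 229)
214 ≠ 60, so verification fails.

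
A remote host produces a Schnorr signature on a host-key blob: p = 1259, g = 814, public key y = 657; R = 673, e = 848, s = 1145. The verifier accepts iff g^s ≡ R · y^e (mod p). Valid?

g^s mod p:
Squares mod 1259: 814^1≡814, 814^2≡362, 814^4≡108, 814^8≡333, 814^16≡97, 814^32≡596, 814^64≡178, 814^128≡209, 814^256≡875, 814^512≡153, 814^1024≡747
1145 = 1024 + 64 + 32 + 16 + 8 + 1, so 814^1145 ≡ 747·178·596·97·333·814 ≡ 157 (mod 1259)
R · y^e mod p:
Squares mod 1259: 657^1≡657, 657^2≡1071, 657^4≡92, 657^8≡910, 657^16≡937, 657^32≡446, 657^64≡1253, 657^128≡36, 657^256≡37, 657^512≡110
848 = 512 + 256 + 64 + 16, so 657^848 ≡ 110·37·1253·937 ≡ 785 (mod 1259)
673·785 = 528305 ≡ 784 (mod 1259)
157 ≠ 784; the check fails.

no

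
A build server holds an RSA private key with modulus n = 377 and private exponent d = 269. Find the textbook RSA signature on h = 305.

Squares mod 377: h^1≡305, h^2≡283, h^4≡165, h^8≡81, h^16≡152, h^32≡107, h^64≡139, h^128≡94, h^256≡165
269 = 256 + 8 + 4 + 1, so h^269 ≡ 165·81·165·305 ≡ 366 (mod 377)

366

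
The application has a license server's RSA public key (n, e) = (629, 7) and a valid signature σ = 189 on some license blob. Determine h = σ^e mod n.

σ^2 ≡ 189^2 = 35721 ≡ 497
σ^4 ≡ 497^2 = 247009 ≡ 441
7 = 4 + 2 + 1, so σ^7 ≡ 441·497·189 ≡ 400 (mod 629)

400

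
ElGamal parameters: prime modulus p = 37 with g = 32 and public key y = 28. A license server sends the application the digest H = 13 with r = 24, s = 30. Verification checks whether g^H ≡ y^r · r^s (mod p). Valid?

no

Left side g^H mod p:
32^2 = 1024 ≡ 25
32^4 ≡ 25^2 = 625 ≡ 33
32^8 ≡ 33^2 = 1089 ≡ 16
13 = 8 + 4 + 1, so 32^13 ≡ 16·33·32 ≡ 24 (mod 37)
Right side y^r · r^s mod p:
28^2 = 784 ≡ 7
28^4 ≡ 7^2 = 49 ≡ 12
28^8 ≡ 12^2 = 144 ≡ 33
28^16 ≡ 33^2 = 1089 ≡ 16
24 = 16 + 8, so 28^24 ≡ 16·33 ≡ 10 (mod 37)
24^2 = 576 ≡ 21
24^4 ≡ 21^2 = 441 ≡ 34
24^8 ≡ 34^2 = 1156 ≡ 9
24^16 ≡ 9^2 = 81 ≡ 7
30 = 16 + 8 + 4 + 2, so 24^30 ≡ 7·9·34·21 ≡ 27 (mod 37)
10·27 = 270 ≡ 11 (mod 37)
24 ≠ 11, so verification fails.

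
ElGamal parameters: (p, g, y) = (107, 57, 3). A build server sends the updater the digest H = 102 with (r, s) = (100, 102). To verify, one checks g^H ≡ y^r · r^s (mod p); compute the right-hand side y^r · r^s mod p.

3^2 = 9
3^4 ≡ 9^2 = 81
3^8 ≡ 81^2 = 6561 ≡ 34
3^16 ≡ 34^2 = 1156 ≡ 86
3^32 ≡ 86^2 = 7396 ≡ 13
3^64 ≡ 13^2 = 169 ≡ 62
100 = 64 + 32 + 4, so 3^100 ≡ 62·13·81 ≡ 16 (mod 107)
100^2 = 10000 ≡ 49
100^4 ≡ 49^2 = 2401 ≡ 47
100^8 ≡ 47^2 = 2209 ≡ 69
100^16 ≡ 69^2 = 4761 ≡ 53
100^32 ≡ 53^2 = 2809 ≡ 27
100^64 ≡ 27^2 = 729 ≡ 87
102 = 64 + 32 + 4 + 2, so 100^102 ≡ 87·27·47·49 ≡ 41 (mod 107)
y^r · r^s ≡ 16·41 = 656 ≡ 14 (mod 107)

14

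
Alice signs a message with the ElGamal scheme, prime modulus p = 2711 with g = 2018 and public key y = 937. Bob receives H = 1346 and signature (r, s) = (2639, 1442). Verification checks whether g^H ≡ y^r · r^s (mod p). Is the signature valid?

Left side g^H mod p:
2018^2 = 4072324 ≡ 402
2018^4 ≡ 402^2 = 161604 ≡ 1655
2018^8 ≡ 1655^2 = 2739025 ≡ 915
2018^16 ≡ 915^2 = 837225 ≡ 2237
2018^32 ≡ 2237^2 = 5004169 ≡ 2374
2018^64 ≡ 2374^2 = 5635876 ≡ 2418
2018^128 ≡ 2418^2 = 5846724 ≡ 1808
2018^256 ≡ 1808^2 = 3268864 ≡ 2109
2018^512 ≡ 2109^2 = 4447881 ≡ 1841
2018^1024 ≡ 1841^2 = 3389281 ≡ 531
1346 = 1024 + 256 + 64 + 2, so 2018^1346 ≡ 531·2109·2418·402 ≡ 1098 (mod 2711)
Right side y^r · r^s mod p:
937^2 = 877969 ≡ 2316
937^4 ≡ 2316^2 = 5363856 ≡ 1498
937^8 ≡ 1498^2 = 2244004 ≡ 2007
937^16 ≡ 2007^2 = 4028049 ≡ 2214
937^32 ≡ 2214^2 = 4901796 ≡ 308
937^64 ≡ 308^2 = 94864 ≡ 2690
937^128 ≡ 2690^2 = 7236100 ≡ 441
937^256 ≡ 441^2 = 194481 ≡ 2000
937^512 ≡ 2000^2 = 4000000 ≡ 1275
937^1024 ≡ 1275^2 = 1625625 ≡ 1736
937^2048 ≡ 1736^2 = 3013696 ≡ 1775
2639 = 2048 + 512 + 64 + 8 + 4 + 2 + 1, so 937^2639 ≡ 1775·1275·2690·2007·1498·2316·937 ≡ 2500 (mod 2711)
2639^2 = 6964321 ≡ 2473
2639^4 ≡ 2473^2 = 6115729 ≡ 2424
2639^8 ≡ 2424^2 = 5875776 ≡ 1039
2639^16 ≡ 1039^2 = 1079521 ≡ 543
2639^32 ≡ 543^2 = 294849 ≡ 2061
2639^64 ≡ 2061^2 = 4247721 ≡ 2295
2639^128 ≡ 2295^2 = 5267025 ≡ 2263
2639^256 ≡ 2263^2 = 5121169 ≡ 90
2639^512 ≡ 90^2 = 8100 ≡ 2678
2639^1024 ≡ 2678^2 = 7171684 ≡ 1089
1442 = 1024 + 256 + 128 + 32 + 2, so 2639^1442 ≡ 1089·90·2263·2061·2473 ≡ 740 (mod 2711)
2500·740 = 1850000 ≡ 1098 (mod 2711)
1098 ≡ 1098 (mod 2711), so the signature is genuine.

valid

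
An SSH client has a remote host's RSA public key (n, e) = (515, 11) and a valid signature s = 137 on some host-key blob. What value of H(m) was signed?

8

s^2 ≡ 137^2 = 18769 ≡ 229
s^4 ≡ 229^2 = 52441 ≡ 426
s^8 ≡ 426^2 = 181476 ≡ 196
11 = 8 + 2 + 1, so s^11 ≡ 196·229·137 ≡ 8 (mod 515)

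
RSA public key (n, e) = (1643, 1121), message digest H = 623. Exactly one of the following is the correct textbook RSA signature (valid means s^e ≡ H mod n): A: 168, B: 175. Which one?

A

Candidate A: 168^2 = 28224 ≡ 293; 168^4 ≡ 293^2 = 85849 ≡ 413; 168^8 ≡ 413^2 = 170569 ≡ 1340; 168^16 ≡ 1340^2 = 1795600 ≡ 1444; 168^32 ≡ 1444^2 = 2085136 ≡ 169; 168^64 ≡ 169^2 = 28561 ≡ 630; 168^128 ≡ 630^2 = 396900 ≡ 937; 168^256 ≡ 937^2 = 877969 ≡ 607; 168^512 ≡ 607^2 = 368449 ≡ 417; 168^1024 ≡ 417^2 = 173889 ≡ 1374; 1121 = 1024 + 64 + 32 + 1, so 168^1121 ≡ 1374·630·169·168 ≡ 623 (mod 1643)
  → matches H = 623
Candidate B: 175^2 = 30625 ≡ 1051; 175^4 ≡ 1051^2 = 1104601 ≡ 505; 175^8 ≡ 505^2 = 255025 ≡ 360; 175^16 ≡ 360^2 = 129600 ≡ 1446; 175^32 ≡ 1446^2 = 2090916 ≡ 1020; 175^64 ≡ 1020^2 = 1040400 ≡ 381; 175^128 ≡ 381^2 = 145161 ≡ 577; 175^256 ≡ 577^2 = 332929 ≡ 1043; 175^512 ≡ 1043^2 = 1087849 ≡ 183; 175^1024 ≡ 183^2 = 33489 ≡ 629; 1121 = 1024 + 64 + 32 + 1, so 175^1121 ≡ 629·381·1020·175 ≡ 1340 (mod 1643)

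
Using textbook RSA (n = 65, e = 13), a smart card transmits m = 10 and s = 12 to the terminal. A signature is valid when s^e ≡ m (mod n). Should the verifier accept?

Squares mod 65: s^1≡12, s^2≡14, s^4≡1, s^8≡1
13 = 8 + 4 + 1, so s^13 ≡ 1·1·12 ≡ 12 (mod 65)
s^13 mod 65 = 12, but m = 10.

reject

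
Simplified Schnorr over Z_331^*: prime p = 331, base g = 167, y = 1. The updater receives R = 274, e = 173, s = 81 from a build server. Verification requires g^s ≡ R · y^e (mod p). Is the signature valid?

valid

g^s mod p:
Squares mod 331: 167^1≡167, 167^2≡85, 167^4≡274, 167^8≡270, 167^16≡80, 167^32≡111, 167^64≡74
81 = 64 + 16 + 1, so 167^81 ≡ 74·80·167 ≡ 274 (mod 331)
R · y^e mod p:
Squares mod 331: 1^1≡1, 1^2≡1, 1^4≡1, 1^8≡1, 1^16≡1, 1^32≡1, 1^64≡1, 1^128≡1
173 = 128 + 32 + 8 + 4 + 1, so 1^173 ≡ 1·1·1·1·1 ≡ 1 (mod 331)
274·1 = 274 ≡ 274 (mod 331)
274 ≡ 274 (mod 331); signature holds.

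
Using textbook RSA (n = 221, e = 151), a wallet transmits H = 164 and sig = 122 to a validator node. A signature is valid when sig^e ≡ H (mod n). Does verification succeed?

sig^2 ≡ 122^2 = 14884 ≡ 77
sig^4 ≡ 77^2 = 5929 ≡ 183
sig^8 ≡ 183^2 = 33489 ≡ 118
sig^16 ≡ 118^2 = 13924 ≡ 1
sig^32 ≡ 1^2 = 1
sig^64 ≡ 1^2 = 1
sig^128 ≡ 1^2 = 1
151 = 128 + 16 + 4 + 2 + 1, so sig^151 ≡ 1·1·183·77·122 ≡ 164 (mod 221)
sig^151 mod 221 = 164 matches H.

passes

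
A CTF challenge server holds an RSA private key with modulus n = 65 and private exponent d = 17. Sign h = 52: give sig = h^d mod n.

Squares mod 65: h^1≡52, h^2≡39, h^4≡26, h^8≡26, h^16≡26
17 = 16 + 1, so h^17 ≡ 26·52 ≡ 52 (mod 65)

52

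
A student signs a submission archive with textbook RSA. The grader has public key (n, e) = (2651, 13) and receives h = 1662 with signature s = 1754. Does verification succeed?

s^2 ≡ 1754^2 = 3076516 ≡ 1356
s^4 ≡ 1356^2 = 1838736 ≡ 1593
s^8 ≡ 1593^2 = 2537649 ≡ 642
13 = 8 + 4 + 1, so s^13 ≡ 642·1593·1754 ≡ 664 (mod 2651)
The recovered value 664 does not match the digest 1662.

fails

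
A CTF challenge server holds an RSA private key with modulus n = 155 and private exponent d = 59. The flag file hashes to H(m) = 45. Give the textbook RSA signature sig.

20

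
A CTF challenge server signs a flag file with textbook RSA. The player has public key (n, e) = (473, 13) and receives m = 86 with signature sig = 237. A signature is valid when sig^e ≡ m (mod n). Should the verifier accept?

reject

sig^2 ≡ 237^2 = 56169 ≡ 355
sig^4 ≡ 355^2 = 126025 ≡ 207
sig^8 ≡ 207^2 = 42849 ≡ 279
13 = 8 + 4 + 1, so sig^13 ≡ 279·207·237 ≡ 260 (mod 473)
sig^13 mod 473 = 260, but m = 86.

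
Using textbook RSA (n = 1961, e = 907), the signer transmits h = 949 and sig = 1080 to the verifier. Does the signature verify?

sig^2 ≡ 1080^2 = 1166400 ≡ 1566
sig^4 ≡ 1566^2 = 2452356 ≡ 1106
sig^8 ≡ 1106^2 = 1223236 ≡ 1533
sig^16 ≡ 1533^2 = 2350089 ≡ 811
sig^32 ≡ 811^2 = 657721 ≡ 786
sig^64 ≡ 786^2 = 617796 ≡ 81
sig^128 ≡ 81^2 = 6561 ≡ 678
sig^256 ≡ 678^2 = 459684 ≡ 810
sig^512 ≡ 810^2 = 656100 ≡ 1126
907 = 512 + 256 + 128 + 8 + 2 + 1, so sig^907 ≡ 1126·810·678·1533·1566·1080 ≡ 71 (mod 1961)
The recovered value 71 does not match the digest 949.

does not verify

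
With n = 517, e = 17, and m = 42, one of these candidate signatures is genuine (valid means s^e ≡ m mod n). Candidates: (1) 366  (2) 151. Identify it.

1

Candidate 1: 366^2 = 133956 ≡ 53; 366^4 ≡ 53^2 = 2809 ≡ 224; 366^8 ≡ 224^2 = 50176 ≡ 27; 366^16 ≡ 27^2 = 729 ≡ 212; 17 = 16 + 1, so 366^17 ≡ 212·366 ≡ 42 (mod 517)
  → matches m = 42
Candidate 2: 151^2 = 22801 ≡ 53; 151^4 ≡ 53^2 = 2809 ≡ 224; 151^8 ≡ 224^2 = 50176 ≡ 27; 151^16 ≡ 27^2 = 729 ≡ 212; 17 = 16 + 1, so 151^17 ≡ 212·151 ≡ 475 (mod 517)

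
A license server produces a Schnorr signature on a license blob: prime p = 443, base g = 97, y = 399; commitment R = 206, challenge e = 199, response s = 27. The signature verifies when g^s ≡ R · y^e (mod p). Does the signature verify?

verifies

g^s mod p:
97^2 = 9409 ≡ 106
97^4 ≡ 106^2 = 11236 ≡ 161
97^8 ≡ 161^2 = 25921 ≡ 227
97^16 ≡ 227^2 = 51529 ≡ 141
27 = 16 + 8 + 2 + 1, so 97^27 ≡ 141·227·106·97 ≡ 134 (mod 443)
R · y^e mod p:
399^2 = 159201 ≡ 164
399^4 ≡ 164^2 = 26896 ≡ 316
399^8 ≡ 316^2 = 99856 ≡ 181
399^16 ≡ 181^2 = 32761 ≡ 422
399^32 ≡ 422^2 = 178084 ≡ 441
399^64 ≡ 441^2 = 194481 ≡ 4
399^128 ≡ 4^2 = 16
199 = 128 + 64 + 4 + 2 + 1, so 399^199 ≡ 16·4·316·164·399 ≡ 220 (mod 443)
206·220 = 45320 ≡ 134 (mod 443)
134 ≡ 134 (mod 443); signature holds.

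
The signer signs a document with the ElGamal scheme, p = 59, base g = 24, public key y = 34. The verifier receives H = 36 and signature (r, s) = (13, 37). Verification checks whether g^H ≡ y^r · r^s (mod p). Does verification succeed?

Left side g^H mod p:
24^2 = 576 ≡ 45
24^4 ≡ 45^2 = 2025 ≡ 19
24^8 ≡ 19^2 = 361 ≡ 7
24^16 ≡ 7^2 = 49
24^32 ≡ 49^2 = 2401 ≡ 41
36 = 32 + 4, so 24^36 ≡ 41·19 ≡ 12 (mod 59)
Right side y^r · r^s mod p:
34^2 = 1156 ≡ 35
34^4 ≡ 35^2 = 1225 ≡ 45
34^8 ≡ 45^2 = 2025 ≡ 19
13 = 8 + 4 + 1, so 34^13 ≡ 19·45·34 ≡ 42 (mod 59)
13^2 = 169 ≡ 51
13^4 ≡ 51^2 = 2601 ≡ 5
13^8 ≡ 5^2 = 25
13^16 ≡ 25^2 = 625 ≡ 35
13^32 ≡ 35^2 = 1225 ≡ 45
37 = 32 + 4 + 1, so 13^37 ≡ 45·5·13 ≡ 34 (mod 59)
42·34 = 1428 ≡ 12 (mod 59)
12 ≡ 12 (mod 59), so the signature is genuine.

passes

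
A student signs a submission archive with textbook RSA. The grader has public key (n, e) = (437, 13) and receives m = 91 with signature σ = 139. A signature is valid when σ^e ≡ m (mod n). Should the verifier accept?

reject

σ^2 ≡ 139^2 = 19321 ≡ 93
σ^4 ≡ 93^2 = 8649 ≡ 346
σ^8 ≡ 346^2 = 119716 ≡ 415
13 = 8 + 4 + 1, so σ^13 ≡ 415·346·139 ≡ 346 (mod 437)
σ^13 mod 437 = 346, but m = 91.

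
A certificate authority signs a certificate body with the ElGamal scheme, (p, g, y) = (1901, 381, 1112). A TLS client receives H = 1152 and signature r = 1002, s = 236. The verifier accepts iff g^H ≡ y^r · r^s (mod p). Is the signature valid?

invalid

Left side g^H mod p:
Squares mod 1901: 381^1≡381, 381^2≡685, 381^4≡1579, 381^8≡1030, 381^16≡142, 381^32≡1154, 381^64≡1016, 381^128≡13, 381^256≡169, 381^512≡46, 381^1024≡215
1152 = 1024 + 128, so 381^1152 ≡ 215·13 ≡ 894 (mod 1901)
Right side y^r · r^s mod p:
Squares mod 1901: 1112^1≡1112, 1112^2≡894, 1112^4≡816, 1112^8≡506, 1112^16≡1302, 1112^32≡1413, 1112^64≡519, 1112^128≡1320, 1112^256≡1084, 1112^512≡238
1002 = 512 + 256 + 128 + 64 + 32 + 8 + 2, so 1112^1002 ≡ 238·1084·1320·519·1413·506·894 ≡ 518 (mod 1901)
Squares mod 1901: 1002^1≡1002, 1002^2≡276, 1002^4≡136, 1002^8≡1387, 1002^16≡1858, 1002^32≡1849, 1002^64≡803, 1002^128≡370
236 = 128 + 64 + 32 + 8 + 4, so 1002^236 ≡ 370·803·1849·1387·136 ≡ 498 (mod 1901)
518·498 = 257964 ≡ 1329 (mod 1901)
894 ≠ 1329, so verification fails.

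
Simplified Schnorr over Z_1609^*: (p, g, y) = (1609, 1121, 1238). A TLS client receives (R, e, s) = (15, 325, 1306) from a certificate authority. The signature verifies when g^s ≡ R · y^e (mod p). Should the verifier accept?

accept

g^s mod p:
Squares mod 1609: 1121^1≡1121, 1121^2≡12, 1121^4≡144, 1121^8≡1428, 1121^16≡581, 1121^32≡1280, 1121^64≡438, 1121^128≡373, 1121^256≡755, 1121^512≡439, 1121^1024≡1250
1306 = 1024 + 256 + 16 + 8 + 2, so 1121^1306 ≡ 1250·755·581·1428·12 ≡ 1364 (mod 1609)
R · y^e mod p:
Squares mod 1609: 1238^1≡1238, 1238^2≡876, 1238^4≡1492, 1238^8≡817, 1238^16≡1363, 1238^32≡983, 1238^64≡889, 1238^128≡302, 1238^256≡1100
325 = 256 + 64 + 4 + 1, so 1238^325 ≡ 1100·889·1492·1238 ≡ 520 (mod 1609)
15·520 = 7800 ≡ 1364 (mod 1609)
1364 ≡ 1364 (mod 1609); signature holds.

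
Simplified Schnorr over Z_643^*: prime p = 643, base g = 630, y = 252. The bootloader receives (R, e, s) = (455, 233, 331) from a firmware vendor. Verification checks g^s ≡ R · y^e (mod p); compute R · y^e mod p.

435

252^2 = 63504 ≡ 490
252^4 ≡ 490^2 = 240100 ≡ 261
252^8 ≡ 261^2 = 68121 ≡ 606
252^16 ≡ 606^2 = 367236 ≡ 83
252^32 ≡ 83^2 = 6889 ≡ 459
252^64 ≡ 459^2 = 210681 ≡ 420
252^128 ≡ 420^2 = 176400 ≡ 218
233 = 128 + 64 + 32 + 8 + 1, so 252^233 ≡ 218·420·459·606·252 ≡ 220 (mod 643)
R · y^e ≡ 455·220 = 100100 ≡ 435 (mod 643)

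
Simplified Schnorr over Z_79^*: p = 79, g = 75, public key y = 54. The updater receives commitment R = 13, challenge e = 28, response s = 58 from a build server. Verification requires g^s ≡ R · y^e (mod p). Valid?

g^s mod p:
75^58 mod 79 = 40
R · y^e mod p:
54^28 mod 79 = 76
13·76 = 988 ≡ 40 (mod 79)
40 ≡ 40 (mod 79); signature holds.

yes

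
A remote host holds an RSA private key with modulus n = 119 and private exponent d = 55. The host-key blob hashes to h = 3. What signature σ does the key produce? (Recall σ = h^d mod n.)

45

Squares mod 119: h^1≡3, h^2≡9, h^4≡81, h^8≡16, h^16≡18, h^32≡86
55 = 32 + 16 + 4 + 2 + 1, so h^55 ≡ 86·18·81·9·3 ≡ 45 (mod 119)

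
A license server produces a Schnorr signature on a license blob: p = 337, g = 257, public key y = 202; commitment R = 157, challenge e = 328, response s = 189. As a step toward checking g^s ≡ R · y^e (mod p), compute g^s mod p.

Squares mod 337: 257^1≡257, 257^2≡334, 257^4≡9, 257^8≡81, 257^16≡158, 257^32≡26, 257^64≡2, 257^128≡4
189 = 128 + 32 + 16 + 8 + 4 + 1, so 257^189 ≡ 4·26·158·81·9·257 ≡ 191 (mod 337)

191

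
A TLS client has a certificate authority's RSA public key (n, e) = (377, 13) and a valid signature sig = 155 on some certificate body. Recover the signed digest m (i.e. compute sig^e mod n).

142

sig^2 ≡ 155^2 = 24025 ≡ 274
sig^4 ≡ 274^2 = 75076 ≡ 53
sig^8 ≡ 53^2 = 2809 ≡ 170
13 = 8 + 4 + 1, so sig^13 ≡ 170·53·155 ≡ 142 (mod 377)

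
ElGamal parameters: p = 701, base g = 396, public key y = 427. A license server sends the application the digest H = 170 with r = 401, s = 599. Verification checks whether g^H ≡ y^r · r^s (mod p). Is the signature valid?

Left side g^H mod p:
396^2 = 156816 ≡ 493
396^4 ≡ 493^2 = 243049 ≡ 503
396^8 ≡ 503^2 = 253009 ≡ 649
396^16 ≡ 649^2 = 421201 ≡ 601
396^32 ≡ 601^2 = 361201 ≡ 186
396^64 ≡ 186^2 = 34596 ≡ 247
396^128 ≡ 247^2 = 61009 ≡ 22
170 = 128 + 32 + 8 + 2, so 396^170 ≡ 22·186·649·493 ≡ 35 (mod 701)
Right side y^r · r^s mod p:
427^2 = 182329 ≡ 69
427^4 ≡ 69^2 = 4761 ≡ 555
427^8 ≡ 555^2 = 308025 ≡ 286
427^16 ≡ 286^2 = 81796 ≡ 480
427^32 ≡ 480^2 = 230400 ≡ 472
427^64 ≡ 472^2 = 222784 ≡ 567
427^128 ≡ 567^2 = 321489 ≡ 431
427^256 ≡ 431^2 = 185761 ≡ 697
401 = 256 + 128 + 16 + 1, so 427^401 ≡ 697·431·480·427 ≡ 628 (mod 701)
401^2 = 160801 ≡ 272
401^4 ≡ 272^2 = 73984 ≡ 379
401^8 ≡ 379^2 = 143641 ≡ 637
401^16 ≡ 637^2 = 405769 ≡ 591
401^32 ≡ 591^2 = 349281 ≡ 183
401^64 ≡ 183^2 = 33489 ≡ 542
401^128 ≡ 542^2 = 293764 ≡ 45
401^256 ≡ 45^2 = 2025 ≡ 623
401^512 ≡ 623^2 = 388129 ≡ 476
599 = 512 + 64 + 16 + 4 + 2 + 1, so 401^599 ≡ 476·542·591·379·272·401 ≡ 278 (mod 701)
628·278 = 174584 ≡ 35 (mod 701)
35 ≡ 35 (mod 701), so the signature is genuine.

valid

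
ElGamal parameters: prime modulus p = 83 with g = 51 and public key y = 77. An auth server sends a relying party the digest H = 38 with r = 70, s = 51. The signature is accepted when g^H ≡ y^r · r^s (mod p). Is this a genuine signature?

Left side g^H mod p:
51^2 = 2601 ≡ 28
51^4 ≡ 28^2 = 784 ≡ 37
51^8 ≡ 37^2 = 1369 ≡ 41
51^16 ≡ 41^2 = 1681 ≡ 21
51^32 ≡ 21^2 = 441 ≡ 26
38 = 32 + 4 + 2, so 51^38 ≡ 26·37·28 ≡ 44 (mod 83)
Right side y^r · r^s mod p:
77^2 = 5929 ≡ 36
77^4 ≡ 36^2 = 1296 ≡ 51
77^8 ≡ 51^2 = 2601 ≡ 28
77^16 ≡ 28^2 = 784 ≡ 37
77^32 ≡ 37^2 = 1369 ≡ 41
77^64 ≡ 41^2 = 1681 ≡ 21
70 = 64 + 4 + 2, so 77^70 ≡ 21·51·36 ≡ 44 (mod 83)
70^2 = 4900 ≡ 3
70^4 ≡ 3^2 = 9
70^8 ≡ 9^2 = 81
70^16 ≡ 81^2 = 6561 ≡ 4
70^32 ≡ 4^2 = 16
51 = 32 + 16 + 2 + 1, so 70^51 ≡ 16·4·3·70 ≡ 77 (mod 83)
44·77 = 3388 ≡ 68 (mod 83)
44 ≠ 68, so verification fails.

forged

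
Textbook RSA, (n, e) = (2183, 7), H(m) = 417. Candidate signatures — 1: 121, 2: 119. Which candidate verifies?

Candidate 1: 121^7 mod 2183 = 417
  → matches H(m) = 417
Candidate 2: 119^7 mod 2183 = 473

1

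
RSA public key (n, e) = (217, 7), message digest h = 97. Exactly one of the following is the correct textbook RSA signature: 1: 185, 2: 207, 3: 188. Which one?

Candidate 1: 185^7 mod 217 = 185
Candidate 2: 207^7 mod 217 = 11
Candidate 3: 188^7 mod 217 = 97
  → matches h = 97

3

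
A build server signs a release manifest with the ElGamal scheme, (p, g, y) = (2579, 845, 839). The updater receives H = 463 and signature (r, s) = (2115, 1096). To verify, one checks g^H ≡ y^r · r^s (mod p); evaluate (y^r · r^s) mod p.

104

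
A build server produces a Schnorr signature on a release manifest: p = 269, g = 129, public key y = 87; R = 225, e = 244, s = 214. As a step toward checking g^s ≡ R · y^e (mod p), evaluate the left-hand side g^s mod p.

11

129^2 = 16641 ≡ 232
129^4 ≡ 232^2 = 53824 ≡ 24
129^8 ≡ 24^2 = 576 ≡ 38
129^16 ≡ 38^2 = 1444 ≡ 99
129^32 ≡ 99^2 = 9801 ≡ 117
129^64 ≡ 117^2 = 13689 ≡ 239
129^128 ≡ 239^2 = 57121 ≡ 93
214 = 128 + 64 + 16 + 4 + 2, so 129^214 ≡ 93·239·99·24·232 ≡ 11 (mod 269)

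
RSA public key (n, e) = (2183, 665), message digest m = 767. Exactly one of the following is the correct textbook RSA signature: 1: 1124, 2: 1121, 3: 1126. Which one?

Candidate 1: Squares mod 2183: 1124^1≡1124, 1124^2≡1602, 1124^4≡1379, 1124^8≡248, 1124^16≡380, 1124^32≡322, 1124^64≡1083, 1124^128≡618, 1124^256≡2082, 1124^512≡1469; 665 = 512 + 128 + 16 + 8 + 1, so 1124^665 ≡ 1469·618·380·248·1124 ≡ 695 (mod 2183)
Candidate 2: Squares mod 2183: 1121^1≡1121, 1121^2≡1416, 1121^4≡1062, 1121^8≡1416, 1121^16≡1062, 1121^32≡1416, 1121^64≡1062, 1121^128≡1416, 1121^256≡1062, 1121^512≡1416; 665 = 512 + 128 + 16 + 8 + 1, so 1121^665 ≡ 1416·1416·1062·1416·1121 ≡ 767 (mod 2183)
  → matches m = 767
Candidate 3: Squares mod 2183: 1126^1≡1126, 1126^2≡1736, 1126^4≡1156, 1126^8≡340, 1126^16≡2084, 1126^32≡1069, 1126^64≡1052, 1126^128≡2106, 1126^256≡1563, 1126^512≡192; 665 = 512 + 128 + 16 + 8 + 1, so 1126^665 ≡ 192·2106·2084·340·1126 ≡ 1265 (mod 2183)

2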